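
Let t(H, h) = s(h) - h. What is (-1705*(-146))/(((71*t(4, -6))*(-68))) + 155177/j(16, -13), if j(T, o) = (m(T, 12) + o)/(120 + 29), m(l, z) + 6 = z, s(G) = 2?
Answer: -446520826631/135184 ≈ -3.3031e+6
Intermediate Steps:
m(l, z) = -6 + z
t(H, h) = 2 - h
j(T, o) = 6/149 + o/149 (j(T, o) = ((-6 + 12) + o)/(120 + 29) = (6 + o)/149 = (6 + o)*(1/149) = 6/149 + o/149)
(-1705*(-146))/(((71*t(4, -6))*(-68))) + 155177/j(16, -13) = (-1705*(-146))/(((71*(2 - 1*(-6)))*(-68))) + 155177/(6/149 + (1/149)*(-13)) = 248930/(((71*(2 + 6))*(-68))) + 155177/(6/149 - 13/149) = 248930/(((71*8)*(-68))) + 155177/(-7/149) = 248930/((568*(-68))) + 155177*(-149/7) = 248930/(-38624) - 23121373/7 = 248930*(-1/38624) - 23121373/7 = -124465/19312 - 23121373/7 = -446520826631/135184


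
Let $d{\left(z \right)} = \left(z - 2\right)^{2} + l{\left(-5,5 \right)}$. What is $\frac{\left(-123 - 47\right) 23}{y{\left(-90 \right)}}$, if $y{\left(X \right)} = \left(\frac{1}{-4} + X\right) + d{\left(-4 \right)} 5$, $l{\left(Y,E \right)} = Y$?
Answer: $- \frac{15640}{259} \approx -60.386$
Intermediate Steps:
$d{\left(z \right)} = -5 + \left(-2 + z\right)^{2}$ ($d{\left(z \right)} = \left(z - 2\right)^{2} - 5 = \left(-2 + z\right)^{2} - 5 = -5 + \left(-2 + z\right)^{2}$)
$y{\left(X \right)} = \frac{619}{4} + X$ ($y{\left(X \right)} = \left(\frac{1}{-4} + X\right) + \left(-5 + \left(-2 - 4\right)^{2}\right) 5 = \left(- \frac{1}{4} + X\right) + \left(-5 + \left(-6\right)^{2}\right) 5 = \left(- \frac{1}{4} + X\right) + \left(-5 + 36\right) 5 = \left(- \frac{1}{4} + X\right) + 31 \cdot 5 = \left(- \frac{1}{4} + X\right) + 155 = \frac{619}{4} + X$)
$\frac{\left(-123 - 47\right) 23}{y{\left(-90 \right)}} = \frac{\left(-123 - 47\right) 23}{\frac{619}{4} - 90} = \frac{\left(-123 - 47\right) 23}{\frac{259}{4}} = \left(-170\right) 23 \cdot \frac{4}{259} = \left(-3910\right) \frac{4}{259} = - \frac{15640}{259}$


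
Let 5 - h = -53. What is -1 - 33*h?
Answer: -1915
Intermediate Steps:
h = 58 (h = 5 - 1*(-53) = 5 + 53 = 58)
-1 - 33*h = -1 - 33*58 = -1 - 1914 = -1915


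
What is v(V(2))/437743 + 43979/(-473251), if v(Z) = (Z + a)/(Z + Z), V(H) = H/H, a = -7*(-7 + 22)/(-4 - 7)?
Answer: -211739044809/2278785437423 ≈ -0.092917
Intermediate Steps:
a = 105/11 (a = -105/(-11) = -105*(-1)/11 = -7*(-15/11) = 105/11 ≈ 9.5455)
V(H) = 1
v(Z) = (105/11 + Z)/(2*Z) (v(Z) = (Z + 105/11)/(Z + Z) = (105/11 + Z)/((2*Z)) = (105/11 + Z)*(1/(2*Z)) = (105/11 + Z)/(2*Z))
v(V(2))/437743 + 43979/(-473251) = ((1/22)*(105 + 11*1)/1)/437743 + 43979/(-473251) = ((1/22)*1*(105 + 11))*(1/437743) + 43979*(-1/473251) = ((1/22)*1*116)*(1/437743) - 43979/473251 = (58/11)*(1/437743) - 43979/473251 = 58/4815173 - 43979/473251 = -211739044809/2278785437423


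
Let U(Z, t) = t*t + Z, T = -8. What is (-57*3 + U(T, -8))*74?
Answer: -8510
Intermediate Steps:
U(Z, t) = Z + t**2 (U(Z, t) = t**2 + Z = Z + t**2)
(-57*3 + U(T, -8))*74 = (-57*3 + (-8 + (-8)**2))*74 = (-171 + (-8 + 64))*74 = (-171 + 56)*74 = -115*74 = -8510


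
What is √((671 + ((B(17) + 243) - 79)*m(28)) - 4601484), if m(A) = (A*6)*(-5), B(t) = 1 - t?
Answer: I*√4725133 ≈ 2173.7*I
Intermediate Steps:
m(A) = -30*A (m(A) = (6*A)*(-5) = -30*A)
√((671 + ((B(17) + 243) - 79)*m(28)) - 4601484) = √((671 + (((1 - 1*17) + 243) - 79)*(-30*28)) - 4601484) = √((671 + (((1 - 17) + 243) - 79)*(-840)) - 4601484) = √((671 + ((-16 + 243) - 79)*(-840)) - 4601484) = √((671 + (227 - 79)*(-840)) - 4601484) = √((671 + 148*(-840)) - 4601484) = √((671 - 124320) - 4601484) = √(-123649 - 4601484) = √(-4725133) = I*√4725133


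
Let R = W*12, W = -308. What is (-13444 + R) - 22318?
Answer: -39458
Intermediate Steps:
R = -3696 (R = -308*12 = -3696)
(-13444 + R) - 22318 = (-13444 - 3696) - 22318 = -17140 - 22318 = -39458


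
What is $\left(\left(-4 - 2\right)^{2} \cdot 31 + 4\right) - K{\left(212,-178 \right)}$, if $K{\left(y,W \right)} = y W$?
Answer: $38856$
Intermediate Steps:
$K{\left(y,W \right)} = W y$
$\left(\left(-4 - 2\right)^{2} \cdot 31 + 4\right) - K{\left(212,-178 \right)} = \left(\left(-4 - 2\right)^{2} \cdot 31 + 4\right) - \left(-178\right) 212 = \left(\left(-6\right)^{2} \cdot 31 + 4\right) - -37736 = \left(36 \cdot 31 + 4\right) + 37736 = \left(1116 + 4\right) + 37736 = 1120 + 37736 = 38856$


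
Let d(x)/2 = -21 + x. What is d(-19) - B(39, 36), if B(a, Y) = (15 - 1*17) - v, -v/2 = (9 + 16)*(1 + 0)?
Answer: -128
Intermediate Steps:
v = -50 (v = -2*(9 + 16)*(1 + 0) = -50 ≈ -50.000)
d(x) = -42 + 2*x (d(x) = 2*(-21 + x) = -42 + 2*x)
B(a, Y) = 48 (B(a, Y) = (15 - 1*17) - 1*(-50) = (15 - 17) + 50 = -2 + 50 = 48)
d(-19) - B(39, 36) = (-42 + 2*(-19)) - 1*48 = (-42 - 38) - 48 = -80 - 48 = -128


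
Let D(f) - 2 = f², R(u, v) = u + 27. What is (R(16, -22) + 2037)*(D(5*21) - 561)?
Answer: 21769280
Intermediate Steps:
R(u, v) = 27 + u
D(f) = 2 + f²
(R(16, -22) + 2037)*(D(5*21) - 561) = ((27 + 16) + 2037)*((2 + (5*21)²) - 561) = (43 + 2037)*((2 + 105²) - 561) = 2080*((2 + 11025) - 561) = 2080*(11027 - 561) = 2080*10466 = 21769280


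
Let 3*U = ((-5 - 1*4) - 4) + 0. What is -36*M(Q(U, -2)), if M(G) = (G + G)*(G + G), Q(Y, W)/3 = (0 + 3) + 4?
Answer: -63504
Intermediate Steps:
U = -13/3 (U = (((-5 - 1*4) - 4) + 0)/3 = (((-5 - 4) - 4) + 0)/3 = ((-9 - 4) + 0)/3 = (-13 + 0)/3 = (⅓)*(-13) = -13/3 ≈ -4.3333)
Q(Y, W) = 21 (Q(Y, W) = 3*((0 + 3) + 4) = 3*(3 + 4) = 3*7 = 21)
M(G) = 4*G² (M(G) = (2*G)*(2*G) = 4*G²)
-36*M(Q(U, -2)) = -144*21² = -144*441 = -36*1764 = -63504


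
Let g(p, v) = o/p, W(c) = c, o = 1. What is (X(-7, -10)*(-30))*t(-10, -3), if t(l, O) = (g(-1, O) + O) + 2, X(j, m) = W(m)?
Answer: -600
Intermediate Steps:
X(j, m) = m
g(p, v) = 1/p
t(l, O) = 1 + O (t(l, O) = (1/(-1) + O) + 2 = (-1 + O) + 2 = 1 + O)
(X(-7, -10)*(-30))*t(-10, -3) = (-10*(-30))*(1 - 3) = 300*(-2) = -600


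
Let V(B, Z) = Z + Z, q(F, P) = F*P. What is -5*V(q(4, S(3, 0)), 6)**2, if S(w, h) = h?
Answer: -720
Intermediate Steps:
V(B, Z) = 2*Z
-5*V(q(4, S(3, 0)), 6)**2 = -5*(2*6)**2 = -5*12**2 = -5*144 = -720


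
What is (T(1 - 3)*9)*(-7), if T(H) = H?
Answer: 126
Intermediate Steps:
(T(1 - 3)*9)*(-7) = ((1 - 3)*9)*(-7) = -2*9*(-7) = -18*(-7) = 126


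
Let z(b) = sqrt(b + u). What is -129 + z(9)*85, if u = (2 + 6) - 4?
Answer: -129 + 85*sqrt(13) ≈ 177.47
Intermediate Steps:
u = 4 (u = 8 - 4 = 4)
z(b) = sqrt(4 + b) (z(b) = sqrt(b + 4) = sqrt(4 + b))
-129 + z(9)*85 = -129 + sqrt(4 + 9)*85 = -129 + sqrt(13)*85 = -129 + 85*sqrt(13)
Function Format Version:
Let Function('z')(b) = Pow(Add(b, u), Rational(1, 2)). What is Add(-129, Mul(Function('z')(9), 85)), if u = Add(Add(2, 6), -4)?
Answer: Add(-129, Mul(85, Pow(13, Rational(1, 2)))) ≈ 177.47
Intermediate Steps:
u = 4 (u = Add(8, -4) = 4)
Function('z')(b) = Pow(Add(4, b), Rational(1, 2)) (Function('z')(b) = Pow(Add(b, 4), Rational(1, 2)) = Pow(Add(4, b), Rational(1, 2)))
Add(-129, Mul(Function('z')(9), 85)) = Add(-129, Mul(Pow(Add(4, 9), Rational(1, 2)), 85)) = Add(-129, Mul(Pow(13, Rational(1, 2)), 85)) = Add(-129, Mul(85, Pow(13, Rational(1, 2))))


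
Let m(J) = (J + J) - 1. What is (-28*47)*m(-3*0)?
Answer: 1316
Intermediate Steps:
m(J) = -1 + 2*J (m(J) = 2*J - 1 = -1 + 2*J)
(-28*47)*m(-3*0) = (-28*47)*(-1 + 2*(-3*0)) = -1316*(-1 + 2*0) = -1316*(-1 + 0) = -1316*(-1) = 1316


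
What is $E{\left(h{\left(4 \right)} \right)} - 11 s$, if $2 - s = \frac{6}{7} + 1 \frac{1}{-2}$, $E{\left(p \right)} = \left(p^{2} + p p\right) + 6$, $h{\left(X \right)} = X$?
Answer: $\frac{279}{14} \approx 19.929$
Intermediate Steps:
$E{\left(p \right)} = 6 + 2 p^{2}$ ($E{\left(p \right)} = \left(p^{2} + p^{2}\right) + 6 = 2 p^{2} + 6 = 6 + 2 p^{2}$)
$s = \frac{23}{14}$ ($s = 2 - \left(\frac{6}{7} + 1 \frac{1}{-2}\right) = 2 - \left(6 \cdot \frac{1}{7} + 1 \left(- \frac{1}{2}\right)\right) = 2 - \left(\frac{6}{7} - \frac{1}{2}\right) = 2 - \frac{5}{14} = \frac{23}{14} \approx 1.6429$)
$E{\left(h{\left(4 \right)} \right)} - 11 s = \left(6 + 2 \cdot 4^{2}\right) - \frac{253}{14} = \left(6 + 2 \cdot 16\right) - \frac{253}{14} = \left(6 + 32\right) - \frac{253}{14} = 38 - \frac{253}{14} = \frac{279}{14}$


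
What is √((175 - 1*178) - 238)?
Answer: I*√241 ≈ 15.524*I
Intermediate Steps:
√((175 - 1*178) - 238) = √((175 - 178) - 238) = √(-3 - 238) = √(-241) = I*√241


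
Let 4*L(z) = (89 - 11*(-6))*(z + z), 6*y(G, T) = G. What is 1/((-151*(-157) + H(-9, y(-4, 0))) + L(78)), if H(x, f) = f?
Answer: 3/89254 ≈ 3.3612e-5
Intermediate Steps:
y(G, T) = G/6
L(z) = 155*z/2 (L(z) = ((89 - 11*(-6))*(z + z))/4 = ((89 + 66)*(2*z))/4 = (155*(2*z))/4 = (310*z)/4 = 155*z/2)
1/((-151*(-157) + H(-9, y(-4, 0))) + L(78)) = 1/((-151*(-157) + (⅙)*(-4)) + (155/2)*78) = 1/((23707 - ⅔) + 6045) = 1/(71119/3 + 6045) = 1/(89254/3) = 3/89254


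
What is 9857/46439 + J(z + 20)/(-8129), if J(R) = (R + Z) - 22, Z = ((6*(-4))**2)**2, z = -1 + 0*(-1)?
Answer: -15327078794/377502631 ≈ -40.601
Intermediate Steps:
z = -1 (z = -1 + 0 = -1)
Z = 331776 (Z = ((-24)**2)**2 = 576**2 = 331776)
J(R) = 331754 + R (J(R) = (R + 331776) - 22 = (331776 + R) - 22 = 331754 + R)
9857/46439 + J(z + 20)/(-8129) = 9857/46439 + (331754 + (-1 + 20))/(-8129) = 9857*(1/46439) + (331754 + 19)*(-1/8129) = 9857/46439 + 331773*(-1/8129) = 9857/46439 - 331773/8129 = -15327078794/377502631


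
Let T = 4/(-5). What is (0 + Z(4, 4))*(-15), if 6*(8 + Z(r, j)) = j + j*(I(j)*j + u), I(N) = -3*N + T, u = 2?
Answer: 602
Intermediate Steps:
T = -⅘ (T = 4*(-⅕) = -⅘ ≈ -0.80000)
I(N) = -⅘ - 3*N (I(N) = -3*N - ⅘ = -⅘ - 3*N)
Z(r, j) = -8 + j/6 + j*(2 + j*(-⅘ - 3*j))/6 (Z(r, j) = -8 + (j + j*((-⅘ - 3*j)*j + 2))/6 = -8 + (j + j*(j*(-⅘ - 3*j) + 2))/6 = -8 + (j + j*(2 + j*(-⅘ - 3*j)))/6 = -8 + (j/6 + j*(2 + j*(-⅘ - 3*j))/6) = -8 + j/6 + j*(2 + j*(-⅘ - 3*j))/6)
(0 + Z(4, 4))*(-15) = (0 + (-8 + (½)*4 - 1/30*4²*(4 + 15*4)))*(-15) = (0 + (-8 + 2 - 1/30*16*(4 + 60)))*(-15) = (0 + (-8 + 2 - 1/30*16*64))*(-15) = (0 + (-8 + 2 - 512/15))*(-15) = (0 - 602/15)*(-15) = -602/15*(-15) = 602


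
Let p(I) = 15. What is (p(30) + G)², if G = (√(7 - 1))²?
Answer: 441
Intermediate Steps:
G = 6 (G = (√6)² = 6)
(p(30) + G)² = (15 + 6)² = 21² = 441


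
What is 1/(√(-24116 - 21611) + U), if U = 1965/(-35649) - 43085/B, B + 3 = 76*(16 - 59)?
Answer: 19816986244059150/69345288081267637723 - 1510821938319849*I*√45727/69345288081267637723 ≈ 0.00028577 - 0.0046589*I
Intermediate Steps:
B = -3271 (B = -3 + 76*(16 - 59) = -3 + 76*(-43) = -3 - 3268 = -3271)
U = 509836550/38869293 (U = 1965/(-35649) - 43085/(-3271) = 1965*(-1/35649) - 43085*(-1/3271) = -655/11883 + 43085/3271 = 509836550/38869293 ≈ 13.117)
1/(√(-24116 - 21611) + U) = 1/(√(-24116 - 21611) + 509836550/38869293) = 1/(√(-45727) + 509836550/38869293) = 1/(I*√45727 + 509836550/38869293) = 1/(509836550/38869293 + I*√45727)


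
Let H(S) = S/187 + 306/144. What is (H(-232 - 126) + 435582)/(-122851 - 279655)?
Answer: -651630987/602148976 ≈ -1.0822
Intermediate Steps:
H(S) = 17/8 + S/187 (H(S) = S*(1/187) + 306*(1/144) = S/187 + 17/8 = 17/8 + S/187)
(H(-232 - 126) + 435582)/(-122851 - 279655) = ((17/8 + (-232 - 126)/187) + 435582)/(-122851 - 279655) = ((17/8 + (1/187)*(-358)) + 435582)/(-402506) = ((17/8 - 358/187) + 435582)*(-1/402506) = (315/1496 + 435582)*(-1/402506) = (651630987/1496)*(-1/402506) = -651630987/602148976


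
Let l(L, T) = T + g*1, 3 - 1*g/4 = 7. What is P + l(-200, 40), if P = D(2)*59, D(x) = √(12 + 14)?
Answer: 24 + 59*√26 ≈ 324.84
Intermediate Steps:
g = -16 (g = 12 - 4*7 = 12 - 28 = -16)
D(x) = √26
l(L, T) = -16 + T (l(L, T) = T - 16*1 = T - 16 = -16 + T)
P = 59*√26 (P = √26*59 = 59*√26 ≈ 300.84)
P + l(-200, 40) = 59*√26 + (-16 + 40) = 59*√26 + 24 = 24 + 59*√26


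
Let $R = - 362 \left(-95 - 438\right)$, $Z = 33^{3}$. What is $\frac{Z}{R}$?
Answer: $\frac{35937}{192946} \approx 0.18625$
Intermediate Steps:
$Z = 35937$
$R = 192946$ ($R = \left(-362\right) \left(-533\right) = 192946$)
$\frac{Z}{R} = \frac{35937}{192946}$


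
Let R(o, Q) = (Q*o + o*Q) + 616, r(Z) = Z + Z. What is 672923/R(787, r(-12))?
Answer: -672923/37160 ≈ -18.109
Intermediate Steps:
r(Z) = 2*Z
R(o, Q) = 616 + 2*Q*o (R(o, Q) = (Q*o + Q*o) + 616 = 2*Q*o + 616 = 616 + 2*Q*o)
672923/R(787, r(-12)) = 672923/(616 + 2*(2*(-12))*787) = 672923/(616 + 2*(-24)*787) = 672923/(616 - 37776) = 672923/(-37160) = 672923*(-1/37160) = -672923/37160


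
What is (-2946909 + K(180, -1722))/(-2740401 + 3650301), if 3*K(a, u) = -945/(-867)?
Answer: -70971383/21913425 ≈ -3.2387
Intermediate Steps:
K(a, u) = 105/289 (K(a, u) = (-945/(-867))/3 = (-945*(-1/867))/3 = (⅓)*(315/289) = 105/289)
(-2946909 + K(180, -1722))/(-2740401 + 3650301) = (-2946909 + 105/289)/(-2740401 + 3650301) = -851656596/289/909900 = -851656596/289*1/909900 = -70971383/21913425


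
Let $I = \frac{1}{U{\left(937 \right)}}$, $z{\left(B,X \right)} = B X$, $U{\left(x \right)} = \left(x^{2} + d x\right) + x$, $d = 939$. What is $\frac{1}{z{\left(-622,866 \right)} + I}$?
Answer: $- \frac{1758749}{947353666347} \approx -1.8565 \cdot 10^{-6}$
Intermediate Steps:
$U{\left(x \right)} = x^{2} + 940 x$ ($U{\left(x \right)} = \left(x^{2} + 939 x\right) + x = x^{2} + 940 x$)
$I = \frac{1}{1758749}$ ($I = \frac{1}{937 \left(940 + 937\right)} = \frac{1}{937 \cdot 1877} = \frac{1}{1758749} \approx 5.6859 \cdot 10^{-7}$)
$\frac{1}{z{\left(-622,866 \right)} + I} = \frac{1}{\left(-622\right) 866 + \frac{1}{1758749}} = \frac{1}{-538652 + \frac{1}{1758749}} = \frac{1}{- \frac{947353666347}{1758749}} = - \frac{1758749}{947353666347}$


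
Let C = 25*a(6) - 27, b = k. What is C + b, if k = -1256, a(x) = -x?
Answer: -1433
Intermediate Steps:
b = -1256
C = -177 (C = 25*(-1*6) - 27 = 25*(-6) - 27 = -150 - 27 = -177)
C + b = -177 - 1256 = -1433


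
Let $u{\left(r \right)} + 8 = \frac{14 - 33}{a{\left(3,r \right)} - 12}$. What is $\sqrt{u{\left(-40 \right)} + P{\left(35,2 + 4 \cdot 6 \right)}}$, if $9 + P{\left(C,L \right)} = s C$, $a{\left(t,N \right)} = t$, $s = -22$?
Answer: $\frac{2 i \sqrt{1766}}{3} \approx 28.016 i$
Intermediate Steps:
$P{\left(C,L \right)} = -9 - 22 C$
$u{\left(r \right)} = - \frac{53}{9}$ ($u{\left(r \right)} = -8 + \frac{14 - 33}{3 - 12} = -8 - \frac{19}{-9} = -8 - - \frac{19}{9} = -8 + \frac{19}{9} = - \frac{53}{9}$)
$\sqrt{u{\left(-40 \right)} + P{\left(35,2 + 4 \cdot 6 \right)}} = \sqrt{- \frac{53}{9} - 779} = \sqrt{- \frac{7064}{9}} = \frac{2 i \sqrt{1766}}{3}$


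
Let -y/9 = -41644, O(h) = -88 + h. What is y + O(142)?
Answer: 374850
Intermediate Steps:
y = 374796 (y = -9*(-41644) = 374796)
y + O(142) = 374796 + (-88 + 142) = 374796 + 54 = 374850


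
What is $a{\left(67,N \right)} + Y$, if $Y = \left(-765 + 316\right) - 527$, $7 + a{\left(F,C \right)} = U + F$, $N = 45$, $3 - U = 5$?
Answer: $-918$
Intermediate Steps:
$U = -2$ ($U = 3 - 5 = -2$)
$a{\left(F,C \right)} = -9 + F$ ($a{\left(F,C \right)} = -7 + \left(-2 + F\right) = -9 + F$)
$Y = -976$ ($Y = -449 - 527 = -976$)
$a{\left(67,N \right)} + Y = \left(-9 + 67\right) - 976 = 58 - 976 = -918$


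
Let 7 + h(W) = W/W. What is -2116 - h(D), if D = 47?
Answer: -2110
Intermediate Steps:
h(W) = -6 (h(W) = -7 + W/W = -7 + 1 = -6)
-2116 - h(D) = -2116 - 1*(-6) = -2116 + 6 = -2110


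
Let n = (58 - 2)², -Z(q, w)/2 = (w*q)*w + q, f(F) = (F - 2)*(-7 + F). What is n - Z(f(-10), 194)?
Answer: 15359032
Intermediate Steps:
f(F) = (-7 + F)*(-2 + F) (f(F) = (-2 + F)*(-7 + F) = (-7 + F)*(-2 + F))
Z(q, w) = -2*q - 2*q*w² (Z(q, w) = -2*((w*q)*w + q) = -2*((q*w)*w + q) = -2*(q*w² + q) = -2*(q + q*w²) = -2*q - 2*q*w²)
n = 3136 (n = 56² = 3136)
n - Z(f(-10), 194) = 3136 - (-2)*(14 + (-10)² - 9*(-10))*(1 + 194²) = 3136 - (-2)*(14 + 100 + 90)*(1 + 37636) = 3136 - (-2)*204*37637 = 3136 - 1*(-15355896) = 3136 + 15355896 = 15359032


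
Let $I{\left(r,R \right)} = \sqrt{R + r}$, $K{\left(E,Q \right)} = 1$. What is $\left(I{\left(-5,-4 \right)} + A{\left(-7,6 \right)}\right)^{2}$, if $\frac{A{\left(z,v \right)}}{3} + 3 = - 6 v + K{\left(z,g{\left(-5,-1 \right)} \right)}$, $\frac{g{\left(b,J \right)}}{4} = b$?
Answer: $12987 - 684 i \approx 12987.0 - 684.0 i$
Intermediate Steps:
$g{\left(b,J \right)} = 4 b$
$A{\left(z,v \right)} = -6 - 18 v$ ($A{\left(z,v \right)} = -9 + 3 \left(- 6 v + 1\right) = -9 + 3 \left(1 - 6 v\right) = -9 - \left(-3 + 18 v\right) = -6 - 18 v$)
$\left(I{\left(-5,-4 \right)} + A{\left(-7,6 \right)}\right)^{2} = \left(\sqrt{-4 - 5} - 114\right)^{2} = \left(\sqrt{-9} - 114\right)^{2} = \left(3 i - 114\right)^{2} = \left(-114 + 3 i\right)^{2}$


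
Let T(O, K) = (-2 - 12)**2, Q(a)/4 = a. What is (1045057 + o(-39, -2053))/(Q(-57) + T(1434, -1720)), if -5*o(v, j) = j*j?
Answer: -252619/40 ≈ -6315.5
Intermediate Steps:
o(v, j) = -j**2/5 (o(v, j) = -j*j/5 = -j**2/5)
Q(a) = 4*a
T(O, K) = 196 (T(O, K) = (-14)**2 = 196)
(1045057 + o(-39, -2053))/(Q(-57) + T(1434, -1720)) = (1045057 - 1/5*(-2053)**2)/(4*(-57) + 196) = (1045057 - 1/5*4214809)/(-228 + 196) = (1045057 - 4214809/5)/(-32) = (1010476/5)*(-1/32) = -252619/40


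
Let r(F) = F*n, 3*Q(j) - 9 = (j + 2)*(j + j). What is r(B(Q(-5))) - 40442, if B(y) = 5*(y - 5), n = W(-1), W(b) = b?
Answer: -40482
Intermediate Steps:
n = -1
Q(j) = 3 + 2*j*(2 + j)/3 (Q(j) = 3 + ((j + 2)*(j + j))/3 = 3 + ((2 + j)*(2*j))/3 = 3 + (2*j*(2 + j))/3 = 3 + 2*j*(2 + j)/3)
B(y) = -25 + 5*y (B(y) = 5*(-5 + y) = -25 + 5*y)
r(F) = -F (r(F) = F*(-1) = -F)
r(B(Q(-5))) - 40442 = -(-25 + 5*(3 + (⅔)*(-5)² + (4/3)*(-5))) - 40442 = -(-25 + 5*(3 + (⅔)*25 - 20/3)) - 40442 = -(-25 + 5*(3 + 50/3 - 20/3)) - 40442 = -(-25 + 5*13) - 40442 = -(-25 + 65) - 40442 = -1*40 - 40442 = -40 - 40442 = -40482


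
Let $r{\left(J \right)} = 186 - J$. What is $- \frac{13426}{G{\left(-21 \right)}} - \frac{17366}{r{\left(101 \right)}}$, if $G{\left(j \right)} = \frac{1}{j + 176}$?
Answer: $- \frac{176904916}{85} \approx -2.0812 \cdot 10^{6}$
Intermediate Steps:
$G{\left(j \right)} = \frac{1}{176 + j}$
$- \frac{13426}{G{\left(-21 \right)}} - \frac{17366}{r{\left(101 \right)}} = - \frac{13426}{\frac{1}{176 - 21}} - \frac{17366}{186 - 101} = - \frac{13426}{\frac{1}{155}} - \frac{17366}{186 - 101} = - 13426 \frac{1}{\frac{1}{155}} - \frac{17366}{85} = \left(-13426\right) 155 - \frac{17366}{85} = -2081030 - \frac{17366}{85} = - \frac{176904916}{85}$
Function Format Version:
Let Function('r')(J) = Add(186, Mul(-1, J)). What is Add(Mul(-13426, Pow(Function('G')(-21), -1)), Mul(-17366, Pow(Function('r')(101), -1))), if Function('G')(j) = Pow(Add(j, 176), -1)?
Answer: Rational(-176904916, 85) ≈ -2.0812e+6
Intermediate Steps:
Function('G')(j) = Pow(Add(176, j), -1)
Add(Mul(-13426, Pow(Function('G')(-21), -1)), Mul(-17366, Pow(Function('r')(101), -1))) = Add(Mul(-13426, Pow(Pow(Add(176, -21), -1), -1)), Mul(-17366, Pow(Add(186, Mul(-1, 101)), -1))) = Add(Mul(-13426, Pow(Pow(155, -1), -1)), Mul(-17366, Pow(Add(186, -101), -1))) = Add(Mul(-13426, Pow(Rational(1, 155), -1)), Mul(-17366, Pow(85, -1))) = Add(Mul(-13426, 155), Mul(-17366, Rational(1, 85))) = Add(-2081030, Rational(-17366, 85)) = Rational(-176904916, 85)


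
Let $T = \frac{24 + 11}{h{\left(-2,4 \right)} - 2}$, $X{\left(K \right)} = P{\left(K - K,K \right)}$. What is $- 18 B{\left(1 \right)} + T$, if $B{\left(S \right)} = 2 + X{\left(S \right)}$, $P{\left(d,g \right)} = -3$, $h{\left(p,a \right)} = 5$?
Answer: $\frac{89}{3} \approx 29.667$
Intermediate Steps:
$X{\left(K \right)} = -3$
$B{\left(S \right)} = -1$ ($B{\left(S \right)} = 2 - 3 = -1$)
$T = \frac{35}{3}$ ($T = \frac{24 + 11}{5 - 2} = \frac{35}{3} \approx 11.667$)
$- 18 B{\left(1 \right)} + T = \left(-18\right) \left(-1\right) + \frac{35}{3} = 18 + \frac{35}{3} = \frac{89}{3}$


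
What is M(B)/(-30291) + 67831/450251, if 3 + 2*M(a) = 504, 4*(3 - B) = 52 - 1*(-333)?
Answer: 1294587297/9092368694 ≈ 0.14238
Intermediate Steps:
B = -373/4 (B = 3 - (52 - 1*(-333))/4 = 3 - (52 + 333)/4 = 3 - ¼*385 = 3 - 385/4 = -373/4 ≈ -93.250)
M(a) = 501/2 (M(a) = -3/2 + (½)*504 = -3/2 + 252 = 501/2)
M(B)/(-30291) + 67831/450251 = (501/2)/(-30291) + 67831/450251 = (501/2)*(-1/30291) + 67831*(1/450251) = -167/20194 + 67831/450251 = 1294587297/9092368694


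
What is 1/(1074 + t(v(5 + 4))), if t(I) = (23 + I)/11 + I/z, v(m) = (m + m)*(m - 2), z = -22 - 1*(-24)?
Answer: 11/12656 ≈ 0.00086915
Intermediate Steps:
z = 2 (z = -22 + 24 = 2)
v(m) = 2*m*(-2 + m) (v(m) = (2*m)*(-2 + m) = 2*m*(-2 + m))
t(I) = 23/11 + 13*I/22 (t(I) = (23 + I)/11 + I/2 = (23 + I)*(1/11) + I*(½) = (23/11 + I/11) + I/2 = 23/11 + 13*I/22)
1/(1074 + t(v(5 + 4))) = 1/(1074 + (23/11 + 13*(2*(5 + 4)*(-2 + (5 + 4)))/22)) = 1/(1074 + (23/11 + 13*(2*9*(-2 + 9))/22)) = 1/(1074 + (23/11 + 13*(2*9*7)/22)) = 1/(1074 + (23/11 + (13/22)*126)) = 1/(1074 + (23/11 + 819/11)) = 1/(1074 + 842/11) = 1/(12656/11) = 11/12656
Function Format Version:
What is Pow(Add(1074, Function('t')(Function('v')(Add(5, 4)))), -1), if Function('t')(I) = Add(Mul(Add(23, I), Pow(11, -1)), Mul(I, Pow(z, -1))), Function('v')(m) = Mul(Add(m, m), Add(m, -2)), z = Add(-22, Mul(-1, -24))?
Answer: Rational(11, 12656) ≈ 0.00086915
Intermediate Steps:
z = 2 (z = Add(-22, 24) = 2)
Function('v')(m) = Mul(2, m, Add(-2, m)) (Function('v')(m) = Mul(Mul(2, m), Add(-2, m)) = Mul(2, m, Add(-2, m)))
Function('t')(I) = Add(Rational(23, 11), Mul(Rational(13, 22), I)) (Function('t')(I) = Add(Mul(Add(23, I), Pow(11, -1)), Mul(I, Pow(2, -1))) = Add(Mul(Add(23, I), Rational(1, 11)), Mul(I, Rational(1, 2))) = Add(Add(Rational(23, 11), Mul(Rational(1, 11), I)), Mul(Rational(1, 2), I)) = Add(Rational(23, 11), Mul(Rational(13, 22), I)))
Pow(Add(1074, Function('t')(Function('v')(Add(5, 4)))), -1) = Pow(Add(1074, Add(Rational(23, 11), Mul(Rational(13, 22), Mul(2, Add(5, 4), Add(-2, Add(5, 4)))))), -1) = Pow(Add(1074, Add(Rational(23, 11), Mul(Rational(13, 22), Mul(2, 9, Add(-2, 9))))), -1) = Pow(Add(1074, Add(Rational(23, 11), Mul(Rational(13, 22), Mul(2, 9, 7)))), -1) = Pow(Add(1074, Add(Rational(23, 11), Mul(Rational(13, 22), 126))), -1) = Pow(Add(1074, Add(Rational(23, 11), Rational(819, 11))), -1) = Pow(Add(1074, Rational(842, 11)), -1) = Pow(Rational(12656, 11), -1) = Rational(11, 12656)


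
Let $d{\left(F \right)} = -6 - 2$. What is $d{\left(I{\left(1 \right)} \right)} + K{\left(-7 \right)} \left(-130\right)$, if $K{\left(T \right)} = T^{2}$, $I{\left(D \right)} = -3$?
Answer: $-6378$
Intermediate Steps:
$d{\left(F \right)} = -8$ ($d{\left(F \right)} = -6 - 2 = -8$)
$d{\left(I{\left(1 \right)} \right)} + K{\left(-7 \right)} \left(-130\right) = -8 + \left(-7\right)^{2} \left(-130\right) = -8 + 49 \left(-130\right) = -8 - 6370 = -6378$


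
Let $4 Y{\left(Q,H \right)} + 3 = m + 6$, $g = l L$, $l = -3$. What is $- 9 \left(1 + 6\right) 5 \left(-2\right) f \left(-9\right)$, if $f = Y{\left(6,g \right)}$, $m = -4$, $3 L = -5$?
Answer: $\frac{2835}{2} \approx 1417.5$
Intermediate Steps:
$L = - \frac{5}{3}$ ($L = \frac{1}{3} \left(-5\right) = - \frac{5}{3} \approx -1.6667$)
$g = 5$ ($g = \left(-3\right) \left(- \frac{5}{3}\right) = 5$)
$Y{\left(Q,H \right)} = - \frac{1}{4}$ ($Y{\left(Q,H \right)} = - \frac{3}{4} + \frac{-4 + 6}{4} = - \frac{3}{4} + \frac{1}{4} \cdot 2 = - \frac{3}{4} + \frac{1}{2} = - \frac{1}{4}$)
$f = - \frac{1}{4} \approx -0.25$
$- 9 \left(1 + 6\right) 5 \left(-2\right) f \left(-9\right) = - 9 \left(1 + 6\right) 5 \left(-2\right) \left(- \frac{1}{4}\right) \left(-9\right) = - 9 \cdot 7 \left(-10\right) \left(- \frac{1}{4}\right) \left(-9\right) = - 9 \left(\left(-70\right) \left(- \frac{1}{4}\right)\right) \left(-9\right) = \left(-9\right) \frac{35}{2} \left(-9\right) = \left(- \frac{315}{2}\right) \left(-9\right) = \frac{2835}{2}$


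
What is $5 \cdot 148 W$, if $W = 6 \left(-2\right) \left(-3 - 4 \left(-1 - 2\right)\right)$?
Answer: $-79920$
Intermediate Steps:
$W = -108$ ($W = - 12 \left(-3 - -12\right) = - 12 \left(-3 + 12\right) = \left(-12\right) 9 = -108$)
$5 \cdot 148 W = 5 \cdot 148 \left(-108\right) = 740 \left(-108\right) = -79920$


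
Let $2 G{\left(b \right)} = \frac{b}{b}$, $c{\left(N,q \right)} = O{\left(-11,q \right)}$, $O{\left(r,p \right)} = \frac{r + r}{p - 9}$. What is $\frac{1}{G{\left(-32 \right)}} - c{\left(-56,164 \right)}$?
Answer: $\frac{332}{155} \approx 2.1419$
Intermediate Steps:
$O{\left(r,p \right)} = \frac{2 r}{-9 + p}$
$c{\left(N,q \right)} = - \frac{22}{-9 + q}$ ($c{\left(N,q \right)} = 2 \left(-11\right) \frac{1}{-9 + q} = - \frac{22}{-9 + q}$)
$G{\left(b \right)} = \frac{1}{2}$ ($G{\left(b \right)} = \frac{b \frac{1}{b}}{2} = \frac{1}{2} \cdot 1 = \frac{1}{2}$)
$\frac{1}{G{\left(-32 \right)}} - c{\left(-56,164 \right)} = \frac{1}{\frac{1}{2}} - - \frac{22}{-9 + 164} = 2 - - \frac{22}{155} = 2 + \frac{22}{155} = \frac{332}{155}$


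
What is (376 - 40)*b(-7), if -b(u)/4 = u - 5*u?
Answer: -37632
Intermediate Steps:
b(u) = 16*u (b(u) = -4*(u - 5*u) = -(-16)*u = 16*u)
(376 - 40)*b(-7) = (376 - 40)*(16*(-7)) = 336*(-112) = -37632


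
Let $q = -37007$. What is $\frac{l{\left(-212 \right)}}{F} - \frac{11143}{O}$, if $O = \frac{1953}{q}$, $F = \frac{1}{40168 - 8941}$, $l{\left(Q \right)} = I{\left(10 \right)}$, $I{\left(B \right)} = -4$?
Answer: $\frac{168423677}{1953} \approx 86239.0$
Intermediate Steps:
$l{\left(Q \right)} = -4$
$F = \frac{1}{31227} \approx 3.2024 \cdot 10^{-5}$
$O = - \frac{1953}{37007}$ ($O = \frac{1953}{-37007} = 1953 \left(- \frac{1}{37007}\right) = - \frac{1953}{37007} \approx -0.052774$)
$\frac{l{\left(-212 \right)}}{F} - \frac{11143}{O} = - 4 \frac{1}{\frac{1}{31227}} - \frac{11143}{- \frac{1953}{37007}} = \left(-4\right) 31227 - - \frac{412369001}{1953} = -124908 + \frac{412369001}{1953} = \frac{168423677}{1953}$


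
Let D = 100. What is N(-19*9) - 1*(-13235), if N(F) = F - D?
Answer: 12964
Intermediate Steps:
N(F) = -100 + F (N(F) = F - 1*100 = F - 100 = -100 + F)
N(-19*9) - 1*(-13235) = (-100 - 19*9) - 1*(-13235) = (-100 - 171) + 13235 = -271 + 13235 = 12964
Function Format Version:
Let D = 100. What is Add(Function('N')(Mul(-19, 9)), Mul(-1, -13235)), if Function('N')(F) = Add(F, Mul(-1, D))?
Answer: 12964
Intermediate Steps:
Function('N')(F) = Add(-100, F) (Function('N')(F) = Add(F, Mul(-1, 100)) = Add(F, -100) = Add(-100, F))
Add(Function('N')(Mul(-19, 9)), Mul(-1, -13235)) = Add(Add(-100, Mul(-19, 9)), Mul(-1, -13235)) = Add(Add(-100, -171), 13235) = Add(-271, 13235) = 12964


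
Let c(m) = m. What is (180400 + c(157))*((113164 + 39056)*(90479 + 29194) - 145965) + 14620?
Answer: 3289112635413535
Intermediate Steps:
(180400 + c(157))*((113164 + 39056)*(90479 + 29194) - 145965) + 14620 = (180400 + 157)*((113164 + 39056)*(90479 + 29194) - 145965) + 14620 = 180557*(152220*119673 - 145965) + 14620 = 180557*(18216624060 - 145965) + 14620 = 180557*18216478095 + 14620 = 3289112635398915 + 14620 = 3289112635413535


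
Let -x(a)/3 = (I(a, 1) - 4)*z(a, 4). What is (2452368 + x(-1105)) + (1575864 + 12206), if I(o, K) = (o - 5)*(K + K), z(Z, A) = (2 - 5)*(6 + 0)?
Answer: 3920342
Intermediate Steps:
z(Z, A) = -18 (z(Z, A) = -3*6 = -18)
I(o, K) = 2*K*(-5 + o) (I(o, K) = (-5 + o)*(2*K) = 2*K*(-5 + o))
x(a) = -756 + 108*a (x(a) = -3*(2*1*(-5 + a) - 4)*(-18) = -3*((-10 + 2*a) - 4)*(-18) = -3*(-14 + 2*a)*(-18) = -3*(252 - 36*a) = -756 + 108*a)
(2452368 + x(-1105)) + (1575864 + 12206) = (2452368 + (-756 + 108*(-1105))) + (1575864 + 12206) = (2452368 + (-756 - 119340)) + 1588070 = (2452368 - 120096) + 1588070 = 2332272 + 1588070 = 3920342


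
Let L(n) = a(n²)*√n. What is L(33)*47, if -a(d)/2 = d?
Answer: -102366*√33 ≈ -5.8805e+5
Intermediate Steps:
a(d) = -2*d
L(n) = -2*n^(5/2) (L(n) = (-2*n²)*√n = -2*n^(5/2))
L(33)*47 = -2178*√33*47 = -102366*√33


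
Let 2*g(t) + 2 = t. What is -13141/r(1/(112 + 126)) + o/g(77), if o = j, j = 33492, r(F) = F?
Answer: -78166622/25 ≈ -3.1267e+6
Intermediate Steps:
g(t) = -1 + t/2
o = 33492
-13141/r(1/(112 + 126)) + o/g(77) = -13141/(1/(112 + 126)) + 33492/(-1 + (½)*77) = -13141/(1/238) + 33492/(-1 + 77/2) = -13141/1/238 + 33492/(75/2) = -13141*238 + 33492*(2/75) = -3127558 + 22328/25 = -78166622/25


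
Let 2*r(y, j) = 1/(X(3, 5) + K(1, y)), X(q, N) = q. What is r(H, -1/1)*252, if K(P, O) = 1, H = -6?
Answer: 63/2 ≈ 31.500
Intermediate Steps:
r(y, j) = ⅛ (r(y, j) = 1/(2*(3 + 1)) = (½)/4 = (½)*(¼) = ⅛)
r(H, -1/1)*252 = (⅛)*252 = 63/2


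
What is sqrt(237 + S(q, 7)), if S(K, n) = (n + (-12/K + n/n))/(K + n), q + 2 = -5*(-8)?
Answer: sqrt(19264195)/285 ≈ 15.400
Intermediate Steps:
q = 38 (q = -2 - 5*(-8) = -2 + 40 = 38)
S(K, n) = (1 + n - 12/K)/(K + n) (S(K, n) = (n + (-12/K + 1))/(K + n) = (n + (1 - 12/K))/(K + n) = (1 + n - 12/K)/(K + n))
sqrt(237 + S(q, 7)) = sqrt(237 + (-12 + 38 + 38*7)/(38*(38 + 7))) = sqrt(237 + (1/38)*(-12 + 38 + 266)/45) = sqrt(237 + (1/38)*(1/45)*292) = sqrt(237 + 146/855) = sqrt(202781/855) = sqrt(19264195)/285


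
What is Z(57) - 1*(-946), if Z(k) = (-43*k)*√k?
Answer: 946 - 2451*√57 ≈ -17559.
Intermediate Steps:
Z(k) = -43*k^(3/2)
Z(57) - 1*(-946) = -2451*√57 - 1*(-946) = -2451*√57 + 946 = 946 - 2451*√57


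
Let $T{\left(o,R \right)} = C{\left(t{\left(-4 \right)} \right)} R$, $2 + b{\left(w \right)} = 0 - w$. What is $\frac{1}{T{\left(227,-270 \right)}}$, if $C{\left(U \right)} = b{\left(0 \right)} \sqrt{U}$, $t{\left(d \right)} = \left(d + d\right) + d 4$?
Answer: $- \frac{i \sqrt{6}}{6480} \approx - 0.00037801 i$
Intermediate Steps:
$b{\left(w \right)} = -2 - w$ ($b{\left(w \right)} = -2 + \left(0 - w\right) = -2 - w$)
$t{\left(d \right)} = 6 d$ ($t{\left(d \right)} = 2 d + 4 d = 6 d$)
$C{\left(U \right)} = - 2 \sqrt{U}$ ($C{\left(U \right)} = \left(-2 - 0\right) \sqrt{U} = \left(-2 + 0\right) \sqrt{U} = - 2 \sqrt{U}$)
$T{\left(o,R \right)} = - 4 i R \sqrt{6}$ ($T{\left(o,R \right)} = - 2 \sqrt{6 \left(-4\right)} R = - 2 \sqrt{-24} R = - 2 \cdot 2 i \sqrt{6} R = - 4 i \sqrt{6} R = - 4 i R \sqrt{6}$)
$\frac{1}{T{\left(227,-270 \right)}} = \frac{1}{\left(-4\right) i \left(-270\right) \sqrt{6}} = \frac{1}{1080 i \sqrt{6}} = - \frac{i \sqrt{6}}{6480}$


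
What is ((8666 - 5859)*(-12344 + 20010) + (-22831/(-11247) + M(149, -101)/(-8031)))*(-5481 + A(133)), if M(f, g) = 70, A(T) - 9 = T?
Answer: -3459045347129793565/30108219 ≈ -1.1489e+11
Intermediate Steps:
A(T) = 9 + T
((8666 - 5859)*(-12344 + 20010) + (-22831/(-11247) + M(149, -101)/(-8031)))*(-5481 + A(133)) = ((8666 - 5859)*(-12344 + 20010) + (-22831/(-11247) + 70/(-8031)))*(-5481 + (9 + 133)) = (2807*7666 + (-22831*(-1/11247) + 70*(-1/8031)))*(-5481 + 142) = (21518462 + (22831/11247 - 70/8031))*(-5339) = (21518462 + 60856157/30108219)*(-5339) = (647882627295335/30108219)*(-5339) = -3459045347129793565/30108219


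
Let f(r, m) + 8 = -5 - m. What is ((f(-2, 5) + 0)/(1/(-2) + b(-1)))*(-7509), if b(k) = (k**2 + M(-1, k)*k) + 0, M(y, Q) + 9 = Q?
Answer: 90108/7 ≈ 12873.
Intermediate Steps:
f(r, m) = -13 - m (f(r, m) = -8 + (-5 - m) = -13 - m)
M(y, Q) = -9 + Q
b(k) = k**2 + k*(-9 + k) (b(k) = (k**2 + (-9 + k)*k) + 0 = (k**2 + k*(-9 + k)) + 0 = k**2 + k*(-9 + k))
((f(-2, 5) + 0)/(1/(-2) + b(-1)))*(-7509) = (((-13 - 1*5) + 0)/(1/(-2) - (-9 + 2*(-1))))*(-7509) = (((-13 - 5) + 0)/(-1/2 - (-9 - 2)))*(-7509) = ((-18 + 0)/(-1/2 - 1*(-11)))*(-7509) = -18/(-1/2 + 11)*(-7509) = -18/21/2*(-7509) = -18*2/21*(-7509) = -12/7*(-7509) = 90108/7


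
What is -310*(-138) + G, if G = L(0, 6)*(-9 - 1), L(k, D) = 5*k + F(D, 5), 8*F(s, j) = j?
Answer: 171095/4 ≈ 42774.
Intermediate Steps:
F(s, j) = j/8
L(k, D) = 5/8 + 5*k (L(k, D) = 5*k + (⅛)*5 = 5*k + 5/8 = 5/8 + 5*k)
G = -25/4 (G = (5/8 + 5*0)*(-9 - 1) = (5/8 + 0)*(-10) = (5/8)*(-10) = -25/4 ≈ -6.2500)
-310*(-138) + G = -310*(-138) - 25/4 = 42780 - 25/4 = 171095/4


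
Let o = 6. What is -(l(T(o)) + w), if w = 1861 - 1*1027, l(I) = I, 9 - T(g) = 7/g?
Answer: -5051/6 ≈ -841.83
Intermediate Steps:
T(g) = 9 - 7/g
w = 834 (w = 1861 - 1027 = 834)
-(l(T(o)) + w) = -((9 - 7/6) + 834) = -(47/6 + 834) = -1*5051/6 = -5051/6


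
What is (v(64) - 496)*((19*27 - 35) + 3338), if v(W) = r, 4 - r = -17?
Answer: -1812600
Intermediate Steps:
r = 21 (r = 4 - 1*(-17) = 4 + 17 = 21)
v(W) = 21
(v(64) - 496)*((19*27 - 35) + 3338) = (21 - 496)*((19*27 - 35) + 3338) = -475*((513 - 35) + 3338) = -475*(478 + 3338) = -475*3816 = -1812600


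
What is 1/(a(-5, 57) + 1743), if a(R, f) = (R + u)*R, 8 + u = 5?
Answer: 1/1783 ≈ 0.00056085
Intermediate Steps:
u = -3 (u = -8 + 5 = -3)
a(R, f) = R*(-3 + R) (a(R, f) = (R - 3)*R = (-3 + R)*R = R*(-3 + R))
1/(a(-5, 57) + 1743) = 1/(-5*(-3 - 5) + 1743) = 1/(-5*(-8) + 1743) = 1/(40 + 1743) = 1/1783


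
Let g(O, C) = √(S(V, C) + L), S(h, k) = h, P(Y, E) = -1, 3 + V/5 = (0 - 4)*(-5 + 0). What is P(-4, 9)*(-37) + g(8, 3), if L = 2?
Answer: 37 + √87 ≈ 46.327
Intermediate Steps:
V = 85 (V = -15 + 5*((0 - 4)*(-5 + 0)) = -15 + 5*(-4*(-5)) = -15 + 5*20 = -15 + 100 = 85)
g(O, C) = √87 (g(O, C) = √(85 + 2) = √87)
P(-4, 9)*(-37) + g(8, 3) = -1*(-37) + √87 = 37 + √87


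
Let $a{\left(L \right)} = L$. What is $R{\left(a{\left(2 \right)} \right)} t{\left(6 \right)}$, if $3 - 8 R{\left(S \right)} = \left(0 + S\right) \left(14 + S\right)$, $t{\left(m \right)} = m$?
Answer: $- \frac{87}{4} \approx -21.75$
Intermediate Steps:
$R{\left(S \right)} = \frac{3}{8} - \frac{S \left(14 + S\right)}{8}$ ($R{\left(S \right)} = \frac{3}{8} - \frac{\left(0 + S\right) \left(14 + S\right)}{8} = \frac{3}{8} - \frac{S \left(14 + S\right)}{8}$)
$R{\left(a{\left(2 \right)} \right)} t{\left(6 \right)} = \left(\frac{3}{8} - \frac{7}{2} - \frac{2^{2}}{8}\right) 6 = \left(\frac{3}{8} - \frac{7}{2} - \frac{1}{2}\right) 6 = \left(- \frac{29}{8}\right) 6 = - \frac{87}{4}$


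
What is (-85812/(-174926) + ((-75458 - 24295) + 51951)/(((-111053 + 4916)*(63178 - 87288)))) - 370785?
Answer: -13831163641153563626/37302431165235 ≈ -3.7078e+5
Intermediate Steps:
(-85812/(-174926) + ((-75458 - 24295) + 51951)/(((-111053 + 4916)*(63178 - 87288)))) - 370785 = (-85812*(-1/174926) + (-99753 + 51951)/((-106137*(-24110)))) - 370785 = (42906/87463 - 47802/2558963070) - 370785 = (42906/87463 - 47802*1/2558963070) - 370785 = (42906/87463 - 7967/426493845) - 370785 = 18298448095849/37302431165235 - 370785 = -13831163641153563626/37302431165235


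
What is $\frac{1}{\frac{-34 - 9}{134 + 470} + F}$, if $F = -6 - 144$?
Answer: $- \frac{604}{90643} \approx -0.0066635$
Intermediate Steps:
$F = -150$ ($F = -6 - 144 = -150$)
$\frac{1}{\frac{-34 - 9}{134 + 470} + F} = \frac{1}{\frac{-34 - 9}{134 + 470} - 150} = \frac{1}{- \frac{43}{604} - 150} = \frac{1}{- \frac{90643}{604}} = - \frac{604}{90643}$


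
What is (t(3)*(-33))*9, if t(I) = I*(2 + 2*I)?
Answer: -7128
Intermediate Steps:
(t(3)*(-33))*9 = ((2*3*(1 + 3))*(-33))*9 = ((2*3*4)*(-33))*9 = (24*(-33))*9 = -792*9 = -7128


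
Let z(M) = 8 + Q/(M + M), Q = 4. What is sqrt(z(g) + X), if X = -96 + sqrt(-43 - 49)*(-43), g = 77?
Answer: sqrt(-521598 - 509894*I*sqrt(23))/77 ≈ 12.918 - 15.964*I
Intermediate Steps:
z(M) = 8 + 2/M (z(M) = 8 + 4/(M + M) = 8 + 4/((2*M)) = 8 + 4*(1/(2*M)) = 8 + 2/M)
X = -96 - 86*I*sqrt(23) (X = -96 + sqrt(-92)*(-43) = -96 + (2*I*sqrt(23))*(-43) = -96 - 86*I*sqrt(23) ≈ -96.0 - 412.44*I)
sqrt(z(g) + X) = sqrt((8 + 2/77) + (-96 - 86*I*sqrt(23))) = sqrt(618/77 + (-96 - 86*I*sqrt(23))) = sqrt(-6774/77 - 86*I*sqrt(23))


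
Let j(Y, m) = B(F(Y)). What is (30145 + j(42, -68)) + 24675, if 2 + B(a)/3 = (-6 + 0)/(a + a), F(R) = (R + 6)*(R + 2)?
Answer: 38589053/704 ≈ 54814.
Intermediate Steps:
F(R) = (2 + R)*(6 + R) (F(R) = (6 + R)*(2 + R) = (2 + R)*(6 + R))
B(a) = -6 - 9/a (B(a) = -6 + 3*((-6 + 0)/(a + a)) = -6 + 3*(-6*1/(2*a)) = -6 + 3*(-3/a) = -6 - 9/a)
j(Y, m) = -6 - 9/(12 + Y**2 + 8*Y)
(30145 + j(42, -68)) + 24675 = (30145 + 3*(-27 - 16*42 - 2*42**2)/(12 + 42**2 + 8*42)) + 24675 = (30145 + 3*(-27 - 672 - 2*1764)/(12 + 1764 + 336)) + 24675 = (30145 + 3*(-27 - 672 - 3528)/2112) + 24675 = (30145 + 3*(1/2112)*(-4227)) + 24675 = (30145 - 4227/704) + 24675 = 21217853/704 + 24675 = 38589053/704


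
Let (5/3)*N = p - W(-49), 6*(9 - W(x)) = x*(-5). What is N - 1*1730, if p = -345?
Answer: -19179/10 ≈ -1917.9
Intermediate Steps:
W(x) = 9 + 5*x/6 (W(x) = 9 - x*(-5)/6 = 9 - (-5)*x/6 = 9 + 5*x/6)
N = -1879/10 (N = 3*(-345 - (9 + (⅚)*(-49)))/5 = 3*(-345 - (9 - 245/6))/5 = 3*(-345 - 1*(-191/6))/5 = 3*(-345 + 191/6)/5 = (⅗)*(-1879/6) = -1879/10 ≈ -187.90)
N - 1*1730 = -1879/10 - 1*1730 = -1879/10 - 1730 = -19179/10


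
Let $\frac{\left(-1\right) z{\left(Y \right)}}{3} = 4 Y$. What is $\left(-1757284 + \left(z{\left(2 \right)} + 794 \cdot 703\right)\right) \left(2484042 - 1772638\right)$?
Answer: $-853063032904$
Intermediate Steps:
$z{\left(Y \right)} = - 12 Y$ ($z{\left(Y \right)} = - 3 \cdot 4 Y = - 12 Y$)
$\left(-1757284 + \left(z{\left(2 \right)} + 794 \cdot 703\right)\right) \left(2484042 - 1772638\right) = \left(-1757284 + \left(\left(-12\right) 2 + 794 \cdot 703\right)\right) \left(2484042 - 1772638\right) = \left(-1757284 + \left(-24 + 558182\right)\right) 711404 = \left(-1757284 + 558158\right) 711404 = \left(-1199126\right) 711404 = -853063032904$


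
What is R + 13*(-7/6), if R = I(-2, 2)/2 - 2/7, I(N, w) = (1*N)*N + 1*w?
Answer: -523/42 ≈ -12.452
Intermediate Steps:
I(N, w) = w + N² (I(N, w) = N*N + w = N² + w = w + N²)
R = 19/7 (R = (2 + (-2)²)/2 - 2/7 = (2 + 4)*(½) - 2*⅐ = 6*(½) - 2/7 = 3 - 2/7 = 19/7 ≈ 2.7143)
R + 13*(-7/6) = 19/7 + 13*(-7/6) = 19/7 - 91/6 = -523/42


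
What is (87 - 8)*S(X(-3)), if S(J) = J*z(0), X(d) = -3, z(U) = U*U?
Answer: 0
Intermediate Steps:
z(U) = U²
S(J) = 0 (S(J) = J*0² = J*0 = 0)
(87 - 8)*S(X(-3)) = (87 - 8)*0 = 79*0 = 0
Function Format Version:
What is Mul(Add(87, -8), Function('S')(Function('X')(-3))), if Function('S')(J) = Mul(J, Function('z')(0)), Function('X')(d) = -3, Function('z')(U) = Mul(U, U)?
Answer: 0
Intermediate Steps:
Function('z')(U) = Pow(U, 2)
Function('S')(J) = 0 (Function('S')(J) = Mul(J, Pow(0, 2)) = Mul(J, 0) = 0)
Mul(Add(87, -8), Function('S')(Function('X')(-3))) = Mul(Add(87, -8), 0) = Mul(79, 0) = 0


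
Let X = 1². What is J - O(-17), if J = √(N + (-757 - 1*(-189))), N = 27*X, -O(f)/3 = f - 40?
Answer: -171 + I*√541 ≈ -171.0 + 23.259*I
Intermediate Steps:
X = 1
O(f) = 120 - 3*f (O(f) = -3*(f - 40) = -3*(-40 + f) = 120 - 3*f)
N = 27 (N = 27*1 = 27)
J = I*√541 (J = √(27 + (-757 - 1*(-189))) = √(27 + (-757 + 189)) = √(27 - 568) = √(-541) = I*√541 ≈ 23.259*I)
J - O(-17) = I*√541 - (120 - 3*(-17)) = I*√541 - (120 + 51) = I*√541 - 1*171 = I*√541 - 171 = -171 + I*√541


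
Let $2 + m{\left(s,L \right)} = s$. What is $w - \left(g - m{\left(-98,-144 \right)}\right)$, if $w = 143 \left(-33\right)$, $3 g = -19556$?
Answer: $\frac{5099}{3} \approx 1699.7$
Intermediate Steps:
$g = - \frac{19556}{3}$ ($g = \frac{1}{3} \left(-19556\right) = - \frac{19556}{3} \approx -6518.7$)
$m{\left(s,L \right)} = -2 + s$
$w = -4719$
$w - \left(g - m{\left(-98,-144 \right)}\right) = -4719 - - \frac{19256}{3} = -4719 + \left(-100 + \frac{19556}{3}\right) = -4719 + \frac{19256}{3} = \frac{5099}{3}$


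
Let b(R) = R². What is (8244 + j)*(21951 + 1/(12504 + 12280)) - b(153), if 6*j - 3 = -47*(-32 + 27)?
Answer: 13518038114867/74352 ≈ 1.8181e+8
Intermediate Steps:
j = 119/3 (j = ½ + (-47*(-32 + 27))/6 = ½ + (-47*(-5))/6 = ½ + (⅙)*235 = ½ + 235/6 = 119/3 ≈ 39.667)
(8244 + j)*(21951 + 1/(12504 + 12280)) - b(153) = (8244 + 119/3)*(21951 + 1/(12504 + 12280)) - 1*153² = 24851*(21951 + 1/24784)/3 - 1*23409 = 24851*(21951 + 1/24784)/3 - 23409 = (24851/3)*(544033585/24784) - 23409 = 13519778620835/74352 - 23409 = 13518038114867/74352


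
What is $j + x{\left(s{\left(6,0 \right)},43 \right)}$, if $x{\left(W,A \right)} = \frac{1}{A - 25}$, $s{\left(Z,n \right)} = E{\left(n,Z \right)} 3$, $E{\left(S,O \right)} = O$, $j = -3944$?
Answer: $- \frac{70991}{18} \approx -3943.9$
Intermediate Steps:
$s{\left(Z,n \right)} = 3 Z$ ($s{\left(Z,n \right)} = Z 3 = 3 Z$)
$x{\left(W,A \right)} = \frac{1}{-25 + A}$
$j + x{\left(s{\left(6,0 \right)},43 \right)} = -3944 + \frac{1}{-25 + 43} = -3944 + \frac{1}{18} = - \frac{70991}{18}$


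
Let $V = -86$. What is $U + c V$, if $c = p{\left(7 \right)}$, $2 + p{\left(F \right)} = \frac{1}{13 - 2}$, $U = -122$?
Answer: $\frac{464}{11} \approx 42.182$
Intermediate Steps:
$p{\left(F \right)} = - \frac{21}{11}$ ($p{\left(F \right)} = -2 + \frac{1}{13 - 2} = -2 + \frac{1}{11} = - \frac{21}{11}$)
$c = - \frac{21}{11} \approx -1.9091$
$U + c V = -122 - - \frac{1806}{11} = -122 + \frac{1806}{11} = \frac{464}{11}$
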